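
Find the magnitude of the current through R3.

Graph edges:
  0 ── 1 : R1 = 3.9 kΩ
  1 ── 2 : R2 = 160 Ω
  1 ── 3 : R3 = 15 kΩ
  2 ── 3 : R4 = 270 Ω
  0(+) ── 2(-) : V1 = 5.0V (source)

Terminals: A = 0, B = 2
Nodal analysis, taking node 2 as the 0 V reference.
Source V1 fixes V_0 = 5 V.
KCL at each unknown node (sum of currents leaving = 0; resistances in Ω):
  Node 1: (V_1 - 5)/3900 + (V_1 - 0)/160 + (V_1 - V_3)/15000 = 0
  Node 3: (V_3 - V_1)/15000 + (V_3 - 0)/270 = 0
Collecting terms (coefficients in siemens):
  0.006573·V_1 - 0.00006667·V_3 = 0.001282
  0.00377·V_3 - 0.00006667·V_1 = 0
Determinant D = (0.006573)(0.00377) - (-0.00006667)(-0.00006667) = 0.00002478
V_1 = [(0.001282)(0.00377) - (-0.00006667)(0)]/D = 0.1951 V
V_3 = [(0.006573)(0) - (0.001282)(-0.00006667)]/D = 0.003449 V
I_R3 = (V_1 - V_3)/R3 = (0.1951 - 0.003449)/15000 = 0.00001278 A
|I_R3| = 0.00001278 A

Final answer: |I_R3| = 1.278e-05 A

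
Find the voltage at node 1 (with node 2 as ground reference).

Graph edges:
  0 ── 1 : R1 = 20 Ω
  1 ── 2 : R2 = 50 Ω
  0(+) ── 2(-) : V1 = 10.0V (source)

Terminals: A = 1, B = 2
Nodal analysis, taking node 2 as the 0 V reference.
Source V1 fixes V_0 = 10 V.
KCL at each unknown node (sum of currents leaving = 0; resistances in Ω):
  Node 1: (V_1 - 10)/20 + (V_1 - 0)/50 = 0
Collecting terms: 0.07 × V_1 = 0.5  =>  V_1 = 7.143 V
The requested potential is V_1 = 7.143 V.

Final answer: V_1 = 7.143 V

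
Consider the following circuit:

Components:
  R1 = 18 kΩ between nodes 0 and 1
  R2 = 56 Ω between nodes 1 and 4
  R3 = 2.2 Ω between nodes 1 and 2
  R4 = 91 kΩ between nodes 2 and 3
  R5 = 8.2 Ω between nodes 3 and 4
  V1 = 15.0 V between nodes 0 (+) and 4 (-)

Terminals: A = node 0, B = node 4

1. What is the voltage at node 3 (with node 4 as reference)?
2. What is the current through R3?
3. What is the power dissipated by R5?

Nodal analysis, taking node 4 as the 0 V reference.
Source V1 fixes V_0 = 15 V.
KCL at each unknown node (sum of currents leaving = 0; resistances in Ω):
  Node 1: (V_1 - 15)/18000 + (V_1 - 0)/56 + (V_1 - V_2)/2.2 = 0
  Node 2: (V_2 - V_1)/2.2 + (V_2 - V_3)/91000 = 0
  Node 3: (V_3 - V_2)/91000 + (V_3 - 0)/8.2 = 0
Collecting terms (coefficients in siemens):
  0.4725·V_1 - 0.4545·V_2 = 0.0008333
  0.4546·V_2 - 0.4545·V_1 - 0.00001099·V_3 = 0
  0.122·V_3 - 0.00001099·V_2 = 0
Solving these 3 simultaneous equations (Gaussian elimination) gives:
  V_1 = 0.04649 V, V_2 = 0.04649 V, V_3 = 0.000004189 V
Part 1:
  Read off the nodal solution: V_3 = 0.000004189 V
Part 2:
  I_R3 = (V_1 - V_2)/R3 = (0.04649 - 0.04649)/2.2 = 0.0000005109 A
  Magnitude: I_R3 = 0.0000005109 A
Part 3:
  I_R5 = (V_3 - V_4)/R5 = (0.000004189 - 0)/8.2 = 0.0000005109 A
  P_R5 = I_R5² × R5 = (0.0000005109)² × 8.2 = 0.00000000000214 W

Final answers:
1. V_3 = 4.189e-06 V
2. I_R3 = 5.109e-07 A
3. P_R5 = 2.14e-12 W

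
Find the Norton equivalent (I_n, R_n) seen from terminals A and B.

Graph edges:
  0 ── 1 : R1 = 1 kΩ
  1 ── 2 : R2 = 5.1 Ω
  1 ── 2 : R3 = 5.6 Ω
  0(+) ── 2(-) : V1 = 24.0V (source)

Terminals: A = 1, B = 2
Find the Thévenin equivalent first; then I_n = V_th/R_th and R_n = R_th.
Step 1 — V_th is the open-circuit voltage V_A - V_B (nothing connected across the terminals).
Nodal analysis, taking node 2 as the 0 V reference.
Source V1 fixes V_0 = 24 V.
KCL at each unknown node (sum of currents leaving = 0; resistances in Ω):
  Node 1: (V_1 - 24)/1000 + (V_1 - 0)/5.1 + (V_1 - 0)/5.6 = 0
Collecting terms: 0.3756 × V_1 = 0.024  =>  V_1 = 0.06389 V
V_th = V_1 - V_2 = 0.06389 - 0 = 0.06389 V
Step 2 — R_th: zero the source — replace V1 by a short circuit (node 2 merges into node 0) — and find the resistance seen between A (node 1) and B (node 0).
Reduce the network between node 1 (A) and node 0 (B) by series/parallel combination:
  Rp1 = R1 ‖ R2 ‖ R3 (parallel, all between nodes 0 and 1) = 1/(1/1000 + 1/5.1 + 1/5.6) = 2.662 Ω
R_th = 2.662 Ω
I_n = V_th/R_th = 0.06389/2.662 = 0.024 A, and R_n = R_th = 2.662 Ω

Final answer: I_n = 0.024 A, R_n = 2.662 Ω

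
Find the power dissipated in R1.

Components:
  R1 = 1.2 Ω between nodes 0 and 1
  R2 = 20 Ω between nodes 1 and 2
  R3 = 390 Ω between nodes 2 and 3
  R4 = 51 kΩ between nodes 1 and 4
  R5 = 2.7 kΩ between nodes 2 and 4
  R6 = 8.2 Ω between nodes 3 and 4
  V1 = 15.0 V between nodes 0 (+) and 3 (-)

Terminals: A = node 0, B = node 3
Nodal analysis, taking node 3 as the 0 V reference.
Source V1 fixes V_0 = 15 V.
KCL at each unknown node (sum of currents leaving = 0; resistances in Ω):
  Node 1: (V_1 - 15)/1.2 + (V_1 - V_2)/20 + (V_1 - V_4)/51000 = 0
  Node 2: (V_2 - V_1)/20 + (V_2 - 0)/390 + (V_2 - V_4)/2700 = 0
  Node 4: (V_4 - V_1)/51000 + (V_4 - V_2)/2700 + (V_4 - 0)/8.2 = 0
Collecting terms (coefficients in siemens):
  0.8834·V_1 - 0.05·V_2 - 0.00001961·V_4 = 12.5
  0.05293·V_2 - 0.05·V_1 - 0.0003704·V_4 = 0
  0.1223·V_4 - 0.00001961·V_1 - 0.0003704·V_2 = 0
Solving these 3 simultaneous equations (Gaussian elimination) gives:
  V_1 = 14.95 V, V_2 = 14.12 V, V_4 = 0.04515 V
I_R1 = (V_0 - V_1)/R1 = (15 - 14.95)/1.2 = 0.04171 A
P_R1 = I_R1² × R1 = (0.04171)² × 1.2 = 0.002088 W

Final answer: 0.002088 W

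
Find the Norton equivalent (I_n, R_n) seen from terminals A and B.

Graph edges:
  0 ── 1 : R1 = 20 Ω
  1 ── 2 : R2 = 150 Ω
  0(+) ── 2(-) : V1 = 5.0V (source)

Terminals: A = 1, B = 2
Find the Thévenin equivalent first; then I_n = V_th/R_th and R_n = R_th.
Step 1 — V_th is the open-circuit voltage V_A - V_B (nothing connected across the terminals).
Nodal analysis, taking node 2 as the 0 V reference.
Source V1 fixes V_0 = 5 V.
KCL at each unknown node (sum of currents leaving = 0; resistances in Ω):
  Node 1: (V_1 - 5)/20 + (V_1 - 0)/150 = 0
Collecting terms: 0.05667 × V_1 = 0.25  =>  V_1 = 4.412 V
V_th = V_1 - V_2 = 4.412 - 0 = 4.412 V
Step 2 — R_th: zero the source — replace V1 by a short circuit (node 2 merges into node 0) — and find the resistance seen between A (node 1) and B (node 0).
Reduce the network between node 1 (A) and node 0 (B) by series/parallel combination:
  Rp1 = R1 ‖ R2 (parallel, both between nodes 0 and 1) = 1/(1/20 + 1/150) = 17.65 Ω
R_th = 17.65 Ω
I_n = V_th/R_th = 4.412/17.65 = 0.25 A, and R_n = R_th = 17.65 Ω

Final answer: I_n = 0.25 A, R_n = 17.65 Ω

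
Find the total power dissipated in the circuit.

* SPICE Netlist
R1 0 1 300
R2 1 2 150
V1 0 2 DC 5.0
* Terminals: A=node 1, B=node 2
Nodal analysis, taking node 2 as the 0 V reference.
Source V1 fixes V_0 = 5 V.
KCL at each unknown node (sum of currents leaving = 0; resistances in Ω):
  Node 1: (V_1 - 5)/300 + (V_1 - 0)/150 = 0
Collecting terms: 0.01 × V_1 = 0.01667  =>  V_1 = 1.667 V
Power in each resistor, P = (ΔV)²/R:
  P_R1 = (5 - 1.667)²/300 = 0.03704 W
  P_R2 = (1.667 - 0)²/150 = 0.01852 W
P_total = P_R1 + P_R2 = 0.05556 W

Final answer: 0.05556 W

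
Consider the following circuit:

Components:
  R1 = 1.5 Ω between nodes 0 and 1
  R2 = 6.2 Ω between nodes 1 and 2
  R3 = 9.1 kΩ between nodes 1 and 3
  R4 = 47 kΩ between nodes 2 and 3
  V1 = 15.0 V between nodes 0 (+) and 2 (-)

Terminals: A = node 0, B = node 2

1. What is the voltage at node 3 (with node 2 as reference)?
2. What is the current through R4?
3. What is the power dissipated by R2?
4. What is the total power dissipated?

Nodal analysis, taking node 2 as the 0 V reference.
Source V1 fixes V_0 = 15 V.
KCL at each unknown node (sum of currents leaving = 0; resistances in Ω):
  Node 1: (V_1 - 15)/1.5 + (V_1 - 0)/6.2 + (V_1 - V_3)/9100 = 0
  Node 3: (V_3 - V_1)/9100 + (V_3 - 0)/47000 = 0
Collecting terms (coefficients in siemens):
  0.8281·V_1 - 0.0001099·V_3 = 10
  0.0001312·V_3 - 0.0001099·V_1 = 0
Determinant D = (0.8281)(0.0001312) - (-0.0001099)(-0.0001099) = 0.0001086
V_1 = [(10)(0.0001312) - (-0.0001099)(0)]/D = 12.08 V
V_3 = [(0.8281)(0) - (10)(-0.0001099)]/D = 10.12 V
Part 1:
  Read off the nodal solution: V_3 = 10.12 V
Part 2:
  I_R4 = (V_2 - V_3)/R4 = (0 - 10.12)/47000 = -0.0002153 A
  Magnitude: I_R4 = 0.0002153 A
Part 3:
  I_R2 = (V_1 - V_2)/R2 = (12.08 - 0)/6.2 = 1.948 A
  P_R2 = I_R2² × R2 = (1.948)² × 6.2 = 23.53 W
Part 4:
  Power in each resistor, P = (ΔV)²/R:
    P_R1 = (15 - 12.08)²/1.5 = 5.693 W
    P_R2 = (12.08 - 0)²/6.2 = 23.53 W
    P_R3 = (12.08 - 10.12)²/9100 = 0.0004218 W
    P_R4 = (0 - 10.12)²/47000 = 0.002178 W
  P_total = P_R1 + P_R2 + P_R3 + P_R4 = 29.22 W

Final answers:
1. V_3 = 10.12 V
2. I_R4 = 0.0002153 A
3. P_R2 = 23.53 W
4. P_total = 29.22 W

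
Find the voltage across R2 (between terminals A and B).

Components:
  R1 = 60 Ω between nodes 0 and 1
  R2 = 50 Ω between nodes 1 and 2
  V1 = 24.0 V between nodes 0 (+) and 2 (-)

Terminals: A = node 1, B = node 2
R1 and R2 are in series across V1 (node 0 → node 1 → node 2), and the output A–B is taken across R2, so this is a voltage divider.
Series current: I = V1/(R1 + R2) = 24/(60 + 50) = 24/110 = 0.2182 A
V_R2 = I × R2 = V1 × R2/(R1 + R2) = 24 × 50/110 = 10.91 V

Final answer: 10.91 V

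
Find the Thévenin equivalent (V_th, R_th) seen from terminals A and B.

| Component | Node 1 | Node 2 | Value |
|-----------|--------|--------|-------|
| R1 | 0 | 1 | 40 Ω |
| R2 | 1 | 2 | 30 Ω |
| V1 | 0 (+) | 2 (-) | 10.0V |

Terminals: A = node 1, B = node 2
Step 1 — V_th is the open-circuit voltage V_A - V_B (nothing connected across the terminals).
Nodal analysis, taking node 2 as the 0 V reference.
Source V1 fixes V_0 = 10 V.
KCL at each unknown node (sum of currents leaving = 0; resistances in Ω):
  Node 1: (V_1 - 10)/40 + (V_1 - 0)/30 = 0
Collecting terms: 0.05833 × V_1 = 0.25  =>  V_1 = 4.286 V
V_th = V_1 - V_2 = 4.286 - 0 = 4.286 V
Step 2 — R_th: zero the source — replace V1 by a short circuit (node 2 merges into node 0) — and find the resistance seen between A (node 1) and B (node 0).
Reduce the network between node 1 (A) and node 0 (B) by series/parallel combination:
  Rp1 = R1 ‖ R2 (parallel, both between nodes 0 and 1) = 1/(1/40 + 1/30) = 17.14 Ω
R_th = 17.14 Ω

Final answer: V_th = 4.286 V, R_th = 17.14 Ω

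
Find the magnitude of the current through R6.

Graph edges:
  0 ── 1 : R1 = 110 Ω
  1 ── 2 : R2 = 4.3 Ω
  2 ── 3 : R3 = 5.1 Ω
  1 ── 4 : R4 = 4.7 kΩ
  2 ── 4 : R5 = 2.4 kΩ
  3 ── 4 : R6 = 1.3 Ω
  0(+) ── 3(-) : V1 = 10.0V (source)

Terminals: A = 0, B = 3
Nodal analysis, taking node 3 as the 0 V reference.
Source V1 fixes V_0 = 10 V.
KCL at each unknown node (sum of currents leaving = 0; resistances in Ω):
  Node 1: (V_1 - 10)/110 + (V_1 - V_2)/4.3 + (V_1 - V_4)/4700 = 0
  Node 2: (V_2 - V_1)/4.3 + (V_2 - 0)/5.1 + (V_2 - V_4)/2400 = 0
  Node 4: (V_4 - V_1)/4700 + (V_4 - V_2)/2400 + (V_4 - 0)/1.3 = 0
Collecting terms (coefficients in siemens):
  0.2419·V_1 - 0.2326·V_2 - 0.0002128·V_4 = 0.09091
  0.4291·V_2 - 0.2326·V_1 - 0.0004167·V_4 = 0
  0.7699·V_4 - 0.0002128·V_1 - 0.0004167·V_2 = 0
Solving these 3 simultaneous equations (Gaussian elimination) gives:
  V_1 = 0.785 V, V_2 = 0.4255 V, V_4 = 0.0004472 V
I_R6 = (V_3 - V_4)/R6 = (0 - 0.0004472)/1.3 = -0.000344 A
|I_R6| = 0.000344 A

Final answer: |I_R6| = 0.000344 A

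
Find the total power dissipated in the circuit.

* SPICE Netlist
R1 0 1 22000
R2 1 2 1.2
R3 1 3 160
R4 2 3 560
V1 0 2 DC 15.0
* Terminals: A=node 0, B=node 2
Nodal analysis, taking node 2 as the 0 V reference.
Source V1 fixes V_0 = 15 V.
KCL at each unknown node (sum of currents leaving = 0; resistances in Ω):
  Node 1: (V_1 - 15)/22000 + (V_1 - 0)/1.2 + (V_1 - V_3)/160 = 0
  Node 3: (V_3 - V_1)/160 + (V_3 - 0)/560 = 0
Collecting terms (coefficients in siemens):
  0.8396·V_1 - 0.00625·V_3 = 0.0006818
  0.008036·V_3 - 0.00625·V_1 = 0
Determinant D = (0.8396)(0.008036) - (-0.00625)(-0.00625) = 0.006708
V_1 = [(0.0006818)(0.008036) - (-0.00625)(0)]/D = 0.0008168 V
V_3 = [(0.8396)(0) - (0.0006818)(-0.00625)]/D = 0.0006353 V
Power in each resistor, P = (ΔV)²/R:
  P_R1 = (15 - 0.0008168)²/22000 = 0.01023 W
  P_R2 = (0.0008168 - 0)²/1.2 = 0.0000005559 W
  P_R3 = (0.0008168 - 0.0006353)²/160 = 0.0000000002059 W
  P_R4 = (0 - 0.0006353)²/560 = 0.0000000007207 W
P_total = P_R1 + P_R2 + P_R3 + P_R4 = 0.01023 W

Final answer: 0.01023 W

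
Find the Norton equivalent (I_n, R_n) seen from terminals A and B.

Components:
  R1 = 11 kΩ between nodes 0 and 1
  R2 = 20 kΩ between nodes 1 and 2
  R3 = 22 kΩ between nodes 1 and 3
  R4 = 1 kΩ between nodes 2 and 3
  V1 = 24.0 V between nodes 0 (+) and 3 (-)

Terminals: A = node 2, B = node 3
Find the Thévenin equivalent first; then I_n = V_th/R_th and R_n = R_th.
Step 1 — V_th is the open-circuit voltage V_A - V_B (nothing connected across the terminals).
Nodal analysis, taking node 3 as the 0 V reference.
Source V1 fixes V_0 = 24 V.
KCL at each unknown node (sum of currents leaving = 0; resistances in Ω):
  Node 1: (V_1 - 24)/11000 + (V_1 - V_2)/20000 + (V_1 - 0)/22000 = 0
  Node 2: (V_2 - V_1)/20000 + (V_2 - 0)/1000 = 0
Collecting terms (coefficients in siemens):
  0.0001864·V_1 - 0.00005·V_2 = 0.002182
  0.00105·V_2 - 0.00005·V_1 = 0
Determinant D = (0.0001864)(0.00105) - (-0.00005)(-0.00005) = 0.0000001932
V_1 = [(0.002182)(0.00105) - (-0.00005)(0)]/D = 11.86 V
V_2 = [(0.0001864)(0) - (0.002182)(-0.00005)]/D = 0.5647 V
V_th = V_2 - V_3 = 0.5647 - 0 = 0.5647 V
Step 2 — R_th: zero the source — replace V1 by a short circuit (node 3 merges into node 0) — and find the resistance seen between A (node 2) and B (node 0).
Reduce the network between node 2 (A) and node 0 (B) by series/parallel combination:
  Rp1 = R1 ‖ R3 (parallel, both between nodes 0 and 1) = 1/(1/11000 + 1/22000) = 7333 Ω
  Rs1 = R2 + Rp1 (series, joined only at node 1) = 20000 + 7333 = 27330 Ω
  Rp2 = R4 ‖ Rs1 (parallel, both between nodes 0 and 2) = 1/(1/1000 + 1/27330) = 964.7 Ω
R_th = 964.7 Ω
I_n = V_th/R_th = 0.5647/964.7 = 0.0005854 A, and R_n = R_th = 964.7 Ω

Final answer: I_n = 0.0005854 A, R_n = 964.7 Ω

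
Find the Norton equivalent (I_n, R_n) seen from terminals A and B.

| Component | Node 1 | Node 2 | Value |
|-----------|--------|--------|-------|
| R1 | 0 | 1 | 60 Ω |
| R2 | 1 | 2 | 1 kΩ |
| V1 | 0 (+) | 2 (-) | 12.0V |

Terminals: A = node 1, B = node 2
Find the Thévenin equivalent first; then I_n = V_th/R_th and R_n = R_th.
Step 1 — V_th is the open-circuit voltage V_A - V_B (nothing connected across the terminals).
Nodal analysis, taking node 2 as the 0 V reference.
Source V1 fixes V_0 = 12 V.
KCL at each unknown node (sum of currents leaving = 0; resistances in Ω):
  Node 1: (V_1 - 12)/60 + (V_1 - 0)/1000 = 0
Collecting terms: 0.01767 × V_1 = 0.2  =>  V_1 = 11.32 V
V_th = V_1 - V_2 = 11.32 - 0 = 11.32 V
Step 2 — R_th: zero the source — replace V1 by a short circuit (node 2 merges into node 0) — and find the resistance seen between A (node 1) and B (node 0).
Reduce the network between node 1 (A) and node 0 (B) by series/parallel combination:
  Rp1 = R1 ‖ R2 (parallel, both between nodes 0 and 1) = 1/(1/60 + 1/1000) = 56.6 Ω
R_th = 56.6 Ω
I_n = V_th/R_th = 11.32/56.6 = 0.2 A, and R_n = R_th = 56.6 Ω

Final answer: I_n = 0.2 A, R_n = 56.6 Ω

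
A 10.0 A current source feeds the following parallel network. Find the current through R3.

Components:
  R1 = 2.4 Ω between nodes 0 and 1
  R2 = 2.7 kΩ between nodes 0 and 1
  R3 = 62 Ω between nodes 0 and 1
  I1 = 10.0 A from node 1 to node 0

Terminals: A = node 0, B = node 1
All resistors sit directly between nodes 0 and 1, so they are in parallel and share one voltage V; the full source current 10 A splits among them.
1/R_par = 1/2.4 + 1/2700 + 1/62 = 0.4332 S  =>  R_par = 2.309 Ω
V = I × R_par = 10 × 2.309 = 23.09 V
I_R3 = V/R3 = 23.09/62 = 0.3724 A

Final answer: 0.3724 A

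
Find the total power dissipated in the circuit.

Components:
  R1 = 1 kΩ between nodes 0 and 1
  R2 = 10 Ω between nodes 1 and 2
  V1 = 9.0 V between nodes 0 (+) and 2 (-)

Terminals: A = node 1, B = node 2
Nodal analysis, taking node 2 as the 0 V reference.
Source V1 fixes V_0 = 9 V.
KCL at each unknown node (sum of currents leaving = 0; resistances in Ω):
  Node 1: (V_1 - 9)/1000 + (V_1 - 0)/10 = 0
Collecting terms: 0.101 × V_1 = 0.009  =>  V_1 = 0.08911 V
Power in each resistor, P = (ΔV)²/R:
  P_R1 = (9 - 0.08911)²/1000 = 0.0794 W
  P_R2 = (0.08911 - 0)²/10 = 0.000794 W
P_total = P_R1 + P_R2 = 0.0802 W

Final answer: 0.0802 W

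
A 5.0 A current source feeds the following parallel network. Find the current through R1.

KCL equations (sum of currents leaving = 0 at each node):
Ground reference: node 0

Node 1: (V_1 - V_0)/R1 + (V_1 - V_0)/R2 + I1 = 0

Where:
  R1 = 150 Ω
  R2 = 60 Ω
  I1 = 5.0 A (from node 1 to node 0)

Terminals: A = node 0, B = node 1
All resistors sit directly between nodes 0 and 1, so they are in parallel and share one voltage V; the full source current 5 A splits among them.
1/R_par = 1/150 + 1/60 = 0.02333 S  =>  R_par = 42.86 Ω
V = I × R_par = 5 × 42.86 = 214.3 V
I_R1 = V/R1 = 214.3/150 = 1.429 A

Final answer: 1.429 A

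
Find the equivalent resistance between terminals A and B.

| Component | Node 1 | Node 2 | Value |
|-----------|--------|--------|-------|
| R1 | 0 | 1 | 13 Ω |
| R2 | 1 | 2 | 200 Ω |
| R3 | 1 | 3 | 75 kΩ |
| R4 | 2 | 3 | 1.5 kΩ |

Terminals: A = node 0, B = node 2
Reduce the network between node 0 (A) and node 2 (B) by series/parallel combination:
  Rs1 = R3 + R4 (series, joined only at node 3) = 75000 + 1500 = 76500 Ω
  Rp1 = R2 ‖ Rs1 (parallel, both between nodes 1 and 2) = 1/(1/200 + 1/76500) = 199.5 Ω
  Rs2 = R1 + Rp1 (series, joined only at node 1) = 13 + 199.5 = 212.5 Ω
R_eq = 212.5 Ω

Final answer: 212.5 Ω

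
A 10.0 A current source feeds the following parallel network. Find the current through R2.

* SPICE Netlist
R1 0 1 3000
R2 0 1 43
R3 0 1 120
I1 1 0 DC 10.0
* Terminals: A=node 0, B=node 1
All resistors sit directly between nodes 0 and 1, so they are in parallel and share one voltage V; the full source current 10 A splits among them.
1/R_par = 1/3000 + 1/43 + 1/120 = 0.03192 S  =>  R_par = 31.33 Ω
V = I × R_par = 10 × 31.33 = 313.3 V
I_R2 = V/R2 = 313.3/43 = 7.285 A

Final answer: 7.285 A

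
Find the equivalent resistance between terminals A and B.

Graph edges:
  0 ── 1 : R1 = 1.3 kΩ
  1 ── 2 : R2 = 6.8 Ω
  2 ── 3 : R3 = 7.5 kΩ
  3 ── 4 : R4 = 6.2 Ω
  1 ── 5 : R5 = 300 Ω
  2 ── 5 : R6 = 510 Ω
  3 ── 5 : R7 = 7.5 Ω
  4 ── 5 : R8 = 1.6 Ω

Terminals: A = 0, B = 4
The network is not a plain series/parallel combination. Inject a 1 A test current into terminal A (node 0) and return it from terminal B (node 4); then R_eq = V_A / (1 A).
Nodal analysis, taking node 4 as the 0 V reference.
Current source I_test pushes 1 A into node 0 and draws it out of node 4.
KCL at each unknown node (sum of currents leaving = 0; resistances in Ω):
  Node 0: (V_0 - V_1)/1300 - 1 = 0
  Node 1: (V_1 - V_0)/1300 + (V_1 - V_2)/6.8 + (V_1 - V_5)/300 = 0
  Node 2: (V_2 - V_1)/6.8 + (V_2 - V_3)/7500 + (V_2 - V_5)/510 = 0
  Node 3: (V_3 - V_2)/7500 + (V_3 - 0)/6.2 + (V_3 - V_5)/7.5 = 0
  Node 5: (V_5 - V_1)/300 + (V_5 - V_2)/510 + (V_5 - V_3)/7.5 + (V_5 - 0)/1.6 = 0
Collecting terms (coefficients in siemens):
  0.0007692·V_0 - 0.0007692·V_1 = 1
  0.1512·V_1 - 0.0007692·V_0 - 0.1471·V_2 - 0.003333·V_5 = 0
  0.1492·V_2 - 0.1471·V_1 - 0.0001333·V_3 - 0.001961·V_5 = 0
  0.2948·V_3 - 0.0001333·V_2 - 0.1333·V_5 = 0
  0.7636·V_5 - 0.003333·V_1 - 0.001961·V_2 - 0.1333·V_3 = 0
Solving these 5 simultaneous equations (Gaussian elimination) gives:
  V_0 = 1487 V, V_1 = 186.6 V, V_2 = 184 V, V_3 = 0.7227 V
  V_5 = 1.414 V
R_eq = V_0 / 1 A = 1487 Ω = 1.487 kΩ

Final answer: 1.487 kΩ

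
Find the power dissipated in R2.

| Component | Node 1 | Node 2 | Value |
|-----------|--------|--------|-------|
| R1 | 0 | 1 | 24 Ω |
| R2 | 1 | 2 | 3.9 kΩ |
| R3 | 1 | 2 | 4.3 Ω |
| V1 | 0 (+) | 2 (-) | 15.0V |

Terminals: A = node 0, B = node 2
Nodal analysis, taking node 2 as the 0 V reference.
Source V1 fixes V_0 = 15 V.
KCL at each unknown node (sum of currents leaving = 0; resistances in Ω):
  Node 1: (V_1 - 15)/24 + (V_1 - 0)/3900 + (V_1 - 0)/4.3 = 0
Collecting terms: 0.2745 × V_1 = 0.625  =>  V_1 = 2.277 V
I_R2 = (V_1 - V_2)/R2 = (2.277 - 0)/3900 = 0.0005839 A
P_R2 = I_R2² × R2 = (0.0005839)² × 3900 = 0.001329 W

Final answer: 0.001329 W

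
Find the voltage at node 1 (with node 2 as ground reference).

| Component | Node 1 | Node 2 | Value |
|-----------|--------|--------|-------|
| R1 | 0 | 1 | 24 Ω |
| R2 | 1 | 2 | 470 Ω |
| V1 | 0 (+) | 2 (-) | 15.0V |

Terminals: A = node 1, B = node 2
Nodal analysis, taking node 2 as the 0 V reference.
Source V1 fixes V_0 = 15 V.
KCL at each unknown node (sum of currents leaving = 0; resistances in Ω):
  Node 1: (V_1 - 15)/24 + (V_1 - 0)/470 = 0
Collecting terms: 0.04379 × V_1 = 0.625  =>  V_1 = 14.27 V
The requested potential is V_1 = 14.27 V.

Final answer: V_1 = 14.27 V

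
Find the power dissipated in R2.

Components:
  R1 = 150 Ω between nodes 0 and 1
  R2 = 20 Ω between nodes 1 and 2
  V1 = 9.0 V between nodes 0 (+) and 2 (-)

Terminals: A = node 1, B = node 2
Nodal analysis, taking node 2 as the 0 V reference.
Source V1 fixes V_0 = 9 V.
KCL at each unknown node (sum of currents leaving = 0; resistances in Ω):
  Node 1: (V_1 - 9)/150 + (V_1 - 0)/20 = 0
Collecting terms: 0.05667 × V_1 = 0.06  =>  V_1 = 1.059 V
I_R2 = (V_1 - V_2)/R2 = (1.059 - 0)/20 = 0.05294 A
P_R2 = I_R2² × R2 = (0.05294)² × 20 = 0.05606 W

Final answer: 0.05606 W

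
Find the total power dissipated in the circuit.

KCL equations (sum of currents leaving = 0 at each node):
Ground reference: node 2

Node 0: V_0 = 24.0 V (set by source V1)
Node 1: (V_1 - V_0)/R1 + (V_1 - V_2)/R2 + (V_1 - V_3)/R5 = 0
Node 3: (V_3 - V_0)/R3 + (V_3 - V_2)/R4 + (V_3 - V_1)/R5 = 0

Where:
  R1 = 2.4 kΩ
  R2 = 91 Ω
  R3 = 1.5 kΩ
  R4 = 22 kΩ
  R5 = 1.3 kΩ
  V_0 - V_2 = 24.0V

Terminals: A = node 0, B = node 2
Nodal analysis, taking node 2 as the 0 V reference.
Source V1 fixes V_0 = 24 V.
KCL at each unknown node (sum of currents leaving = 0; resistances in Ω):
  Node 1: (V_1 - 24)/2400 + (V_1 - 0)/91 + (V_1 - V_3)/1300 = 0
  Node 3: (V_3 - 24)/1500 + (V_3 - 0)/22000 + (V_3 - V_1)/1300 = 0
Collecting terms (coefficients in siemens):
  0.01217·V_1 - 0.0007692·V_3 = 0.01
  0.001481·V_3 - 0.0007692·V_1 = 0.016
Determinant D = (0.01217)(0.001481) - (-0.0007692)(-0.0007692) = 0.00001744
V_1 = [(0.01)(0.001481) - (-0.0007692)(0.016)]/D = 1.555 V
V_3 = [(0.01217)(0.016) - (0.01)(-0.0007692)]/D = 11.61 V
Power in each resistor, P = (ΔV)²/R:
  P_R1 = (24 - 1.555)²/2400 = 0.2099 W
  P_R2 = (1.555 - 0)²/91 = 0.02656 W
  P_R3 = (24 - 11.61)²/1500 = 0.1024 W
  P_R4 = (0 - 11.61)²/22000 = 0.006125 W
  P_R5 = (1.555 - 11.61)²/1300 = 0.07775 W
P_total = P_R1 + P_R2 + P_R3 + P_R4 + P_R5 = 0.4227 W

Final answer: 0.4227 W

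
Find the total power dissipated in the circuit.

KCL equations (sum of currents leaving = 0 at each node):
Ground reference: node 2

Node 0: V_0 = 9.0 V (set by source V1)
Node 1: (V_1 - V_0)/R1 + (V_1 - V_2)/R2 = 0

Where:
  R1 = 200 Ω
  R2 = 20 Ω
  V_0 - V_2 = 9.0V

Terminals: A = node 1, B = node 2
Nodal analysis, taking node 2 as the 0 V reference.
Source V1 fixes V_0 = 9 V.
KCL at each unknown node (sum of currents leaving = 0; resistances in Ω):
  Node 1: (V_1 - 9)/200 + (V_1 - 0)/20 = 0
Collecting terms: 0.055 × V_1 = 0.045  =>  V_1 = 0.8182 V
Power in each resistor, P = (ΔV)²/R:
  P_R1 = (9 - 0.8182)²/200 = 0.3347 W
  P_R2 = (0.8182 - 0)²/20 = 0.03347 W
P_total = P_R1 + P_R2 = 0.3682 W

Final answer: 0.3682 W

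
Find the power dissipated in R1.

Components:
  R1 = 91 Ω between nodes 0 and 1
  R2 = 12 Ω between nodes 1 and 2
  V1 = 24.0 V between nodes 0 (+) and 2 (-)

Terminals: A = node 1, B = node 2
Nodal analysis, taking node 2 as the 0 V reference.
Source V1 fixes V_0 = 24 V.
KCL at each unknown node (sum of currents leaving = 0; resistances in Ω):
  Node 1: (V_1 - 24)/91 + (V_1 - 0)/12 = 0
Collecting terms: 0.09432 × V_1 = 0.2637  =>  V_1 = 2.796 V
I_R1 = (V_0 - V_1)/R1 = (24 - 2.796)/91 = 0.233 A
P_R1 = I_R1² × R1 = (0.233)² × 91 = 4.941 W

Final answer: 4.941 W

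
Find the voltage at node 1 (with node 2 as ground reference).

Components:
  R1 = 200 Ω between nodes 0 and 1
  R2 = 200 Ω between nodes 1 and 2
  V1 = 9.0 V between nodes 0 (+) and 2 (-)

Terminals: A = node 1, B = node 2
Nodal analysis, taking node 2 as the 0 V reference.
Source V1 fixes V_0 = 9 V.
KCL at each unknown node (sum of currents leaving = 0; resistances in Ω):
  Node 1: (V_1 - 9)/200 + (V_1 - 0)/200 = 0
Collecting terms: 0.01 × V_1 = 0.045  =>  V_1 = 4.5 V
The requested potential is V_1 = 4.5 V.

Final answer: V_1 = 4.5 V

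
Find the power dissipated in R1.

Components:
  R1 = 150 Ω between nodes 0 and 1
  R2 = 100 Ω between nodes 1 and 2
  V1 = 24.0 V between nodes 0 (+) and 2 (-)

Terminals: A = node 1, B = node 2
Nodal analysis, taking node 2 as the 0 V reference.
Source V1 fixes V_0 = 24 V.
KCL at each unknown node (sum of currents leaving = 0; resistances in Ω):
  Node 1: (V_1 - 24)/150 + (V_1 - 0)/100 = 0
Collecting terms: 0.01667 × V_1 = 0.16  =>  V_1 = 9.6 V
I_R1 = (V_0 - V_1)/R1 = (24 - 9.6)/150 = 0.096 A
P_R1 = I_R1² × R1 = (0.096)² × 150 = 1.382 W

Final answer: 1.382 W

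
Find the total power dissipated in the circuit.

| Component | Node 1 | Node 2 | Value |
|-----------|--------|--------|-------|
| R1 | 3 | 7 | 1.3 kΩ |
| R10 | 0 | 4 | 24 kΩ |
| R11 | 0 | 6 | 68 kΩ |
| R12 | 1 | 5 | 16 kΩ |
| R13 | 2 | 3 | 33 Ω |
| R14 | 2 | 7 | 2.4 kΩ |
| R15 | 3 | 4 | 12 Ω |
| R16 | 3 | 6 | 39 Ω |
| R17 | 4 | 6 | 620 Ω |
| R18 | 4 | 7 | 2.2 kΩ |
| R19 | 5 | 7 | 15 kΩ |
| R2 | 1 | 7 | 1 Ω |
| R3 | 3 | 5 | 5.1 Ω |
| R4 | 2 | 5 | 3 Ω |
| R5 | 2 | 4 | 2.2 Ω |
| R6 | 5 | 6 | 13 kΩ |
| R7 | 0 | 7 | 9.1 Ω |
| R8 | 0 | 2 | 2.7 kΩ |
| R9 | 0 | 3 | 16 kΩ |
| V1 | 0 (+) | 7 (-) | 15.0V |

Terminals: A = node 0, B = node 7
Nodal analysis, taking node 7 as the 0 V reference.
Source V1 fixes V_0 = 15 V.
KCL at each unknown node (sum of currents leaving = 0; resistances in Ω):
  Node 1: (V_1 - 0)/1 + (V_1 - V_5)/16000 = 0
  Node 2: (V_2 - V_5)/3 + (V_2 - V_4)/2.2 + (V_2 - 15)/2700 + (V_2 - V_3)/33 + (V_2 - 0)/2400 = 0
  Node 3: (V_3 - 0)/1300 + (V_3 - V_5)/5.1 + (V_3 - 15)/16000 + (V_3 - V_2)/33 + (V_3 - V_4)/12 + (V_3 - V_6)/39 = 0
  Node 4: (V_4 - V_2)/2.2 + (V_4 - 15)/24000 + (V_4 - V_3)/12 + (V_4 - V_6)/620 + (V_4 - 0)/2200 = 0
  Node 5: (V_5 - V_3)/5.1 + (V_5 - V_2)/3 + (V_5 - V_6)/13000 + (V_5 - V_1)/16000 + (V_5 - 0)/15000 = 0
  Node 6: (V_6 - V_5)/13000 + (V_6 - 15)/68000 + (V_6 - V_3)/39 + (V_6 - V_4)/620 = 0
Collecting terms (coefficients in siemens):
  1·V_1 - 0.0000625·V_5 = 0
  0.819·V_2 - 0.0303·V_3 - 0.4545·V_4 - 0.3333·V_5 = 0.005556
  0.3362·V_3 - 0.0303·V_2 - 0.08333·V_4 - 0.1961·V_5 - 0.02564·V_6 = 0.0009375
  0.54·V_4 - 0.4545·V_2 - 0.08333·V_3 - 0.001613·V_6 = 0.000625
  0.5296·V_5 - 0.0000625·V_1 - 0.3333·V_2 - 0.1961·V_3 - 0.00007692·V_6 = 0
  0.02735·V_6 - 0.02564·V_3 - 0.001613·V_4 - 0.00007692·V_5 = 0.0002206
Solving these 6 simultaneous equations (Gaussian elimination) gives:
  V_1 = 0.000203 V, V_2 = 3.253 V, V_3 = 3.244 V, V_4 = 3.25 V
  V_5 = 3.249 V, V_6 = 3.251 V
Power in each resistor, P = (ΔV)²/R:
  P_R1 = (3.244 - 0)²/1300 = 0.008097 W
  P_R2 = (0.000203 - 0)²/1 = 0.00000004123 W
  P_R3 = (3.244 - 3.249)²/5.1 = 0.000004041 W
  P_R4 = (3.253 - 3.249)²/3 = 0.000005145 W
  P_R5 = (3.253 - 3.25)²/2.2 = 0.000004493 W
  P_R6 = (3.249 - 3.251)²/13000 = 0.0000000003421 W
  P_R7 = (15 - 0)²/9.1 = 24.73 W
  P_R8 = (15 - 3.253)²/2700 = 0.05111 W
  P_R9 = (15 - 3.244)²/16000 = 0.008637 W
  P_R10 = (15 - 3.25)²/24000 = 0.005753 W
  P_R11 = (15 - 3.251)²/68000 = 0.00203 W
  P_R12 = (0.000203 - 3.249)²/16000 = 0.0006597 W
  P_R13 = (3.253 - 3.244)²/33 = 0.000002173 W
  P_R14 = (3.253 - 0)²/2400 = 0.004409 W
  P_R15 = (3.244 - 3.25)²/12 = 0.000002363 W
  P_R16 = (3.244 - 3.251)²/39 = 0.000001133 W
  P_R17 = (3.25 - 3.251)²/620 = 0.000000002828 W
  P_R18 = (3.25 - 0)²/2200 = 0.0048 W
  P_R19 = (3.249 - 0)²/15000 = 0.0007037 W
P_total = P_R1 + P_R2 + P_R3 + P_R4 + P_R5 + P_R6 + P_R7 + P_R8 + P_R9 + P_R10 + P_R11 + P_R12 + P_R13 + P_R14 + P_R15 + P_R16 + P_R17 + P_R18 + P_R19 = 24.81 W

Final answer: 24.81 W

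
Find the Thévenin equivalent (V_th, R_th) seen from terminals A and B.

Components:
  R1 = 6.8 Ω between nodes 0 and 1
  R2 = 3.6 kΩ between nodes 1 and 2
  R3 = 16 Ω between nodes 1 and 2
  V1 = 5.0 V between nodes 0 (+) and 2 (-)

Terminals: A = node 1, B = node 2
Step 1 — V_th is the open-circuit voltage V_A - V_B (nothing connected across the terminals).
Nodal analysis, taking node 2 as the 0 V reference.
Source V1 fixes V_0 = 5 V.
KCL at each unknown node (sum of currents leaving = 0; resistances in Ω):
  Node 1: (V_1 - 5)/6.8 + (V_1 - 0)/3600 + (V_1 - 0)/16 = 0
Collecting terms: 0.2098 × V_1 = 0.7353  =>  V_1 = 3.504 V
V_th = V_1 - V_2 = 3.504 - 0 = 3.504 V
Step 2 — R_th: zero the source — replace V1 by a short circuit (node 2 merges into node 0) — and find the resistance seen between A (node 1) and B (node 0).
Reduce the network between node 1 (A) and node 0 (B) by series/parallel combination:
  Rp1 = R1 ‖ R2 ‖ R3 (parallel, all between nodes 0 and 1) = 1/(1/6.8 + 1/3600 + 1/16) = 4.766 Ω
R_th = 4.766 Ω

Final answer: V_th = 3.504 V, R_th = 4.766 Ω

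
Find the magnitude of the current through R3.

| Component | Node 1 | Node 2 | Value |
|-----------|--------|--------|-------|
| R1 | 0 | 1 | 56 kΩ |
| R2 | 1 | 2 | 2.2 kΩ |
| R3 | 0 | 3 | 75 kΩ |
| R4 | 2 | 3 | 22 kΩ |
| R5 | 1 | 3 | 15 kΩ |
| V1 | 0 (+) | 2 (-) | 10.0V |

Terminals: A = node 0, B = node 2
Nodal analysis, taking node 2 as the 0 V reference.
Source V1 fixes V_0 = 10 V.
KCL at each unknown node (sum of currents leaving = 0; resistances in Ω):
  Node 1: (V_1 - 10)/56000 + (V_1 - 0)/2200 + (V_1 - V_3)/15000 = 0
  Node 3: (V_3 - 10)/75000 + (V_3 - 0)/22000 + (V_3 - V_1)/15000 = 0
Collecting terms (coefficients in siemens):
  0.0005391·V_1 - 0.00006667·V_3 = 0.0001786
  0.0001255·V_3 - 0.00006667·V_1 = 0.0001333
Determinant D = (0.0005391)(0.0001255) - (-0.00006667)(-0.00006667) = 0.00000006318
V_1 = [(0.0001786)(0.0001255) - (-0.00006667)(0.0001333)]/D = 0.4952 V
V_3 = [(0.0005391)(0.0001333) - (0.0001786)(-0.00006667)]/D = 1.326 V
I_R3 = (V_0 - V_3)/R3 = (10 - 1.326)/75000 = 0.0001157 A
|I_R3| = 0.0001157 A

Final answer: |I_R3| = 0.0001157 A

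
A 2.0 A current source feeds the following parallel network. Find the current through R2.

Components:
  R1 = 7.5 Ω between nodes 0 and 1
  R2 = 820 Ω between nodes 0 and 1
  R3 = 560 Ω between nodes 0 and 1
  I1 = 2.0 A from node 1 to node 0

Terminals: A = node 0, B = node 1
All resistors sit directly between nodes 0 and 1, so they are in parallel and share one voltage V; the full source current 2 A splits among them.
1/R_par = 1/7.5 + 1/820 + 1/560 = 0.1363 S  =>  R_par = 7.335 Ω
V = I × R_par = 2 × 7.335 = 14.67 V
I_R2 = V/R2 = 14.67/820 = 0.01789 A

Final answer: 0.01789 A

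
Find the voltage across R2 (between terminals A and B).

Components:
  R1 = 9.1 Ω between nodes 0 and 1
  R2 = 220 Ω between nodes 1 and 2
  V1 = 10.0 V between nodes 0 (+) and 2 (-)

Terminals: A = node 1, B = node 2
R1 and R2 are in series across V1 (node 0 → node 1 → node 2), and the output A–B is taken across R2, so this is a voltage divider.
Series current: I = V1/(R1 + R2) = 10/(9.1 + 220) = 10/229.1 = 0.04365 A
V_R2 = I × R2 = V1 × R2/(R1 + R2) = 10 × 220/229.1 = 9.603 V

Final answer: 9.603 V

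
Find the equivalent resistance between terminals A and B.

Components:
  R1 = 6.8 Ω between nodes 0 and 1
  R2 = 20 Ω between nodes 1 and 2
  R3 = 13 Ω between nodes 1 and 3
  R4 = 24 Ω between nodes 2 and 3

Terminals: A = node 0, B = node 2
Reduce the network between node 0 (A) and node 2 (B) by series/parallel combination:
  Rs1 = R3 + R4 (series, joined only at node 3) = 13 + 24 = 37 Ω
  Rp1 = R2 ‖ Rs1 (parallel, both between nodes 1 and 2) = 1/(1/20 + 1/37) = 12.98 Ω
  Rs2 = R1 + Rp1 (series, joined only at node 1) = 6.8 + 12.98 = 19.78 Ω
R_eq = 19.78 Ω

Final answer: 19.78 Ω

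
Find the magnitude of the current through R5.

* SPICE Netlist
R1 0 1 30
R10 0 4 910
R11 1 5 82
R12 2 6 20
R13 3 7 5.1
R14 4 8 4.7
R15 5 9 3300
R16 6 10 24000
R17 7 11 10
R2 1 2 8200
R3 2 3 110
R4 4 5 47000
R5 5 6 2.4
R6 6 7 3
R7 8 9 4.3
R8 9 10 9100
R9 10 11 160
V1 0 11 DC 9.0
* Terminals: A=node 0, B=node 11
Nodal analysis, taking node 11 as the 0 V reference.
Source V1 fixes V_0 = 9 V.
KCL at each unknown node (sum of currents leaving = 0; resistances in Ω):
  Node 1: (V_1 - 9)/30 + (V_1 - V_2)/8200 + (V_1 - V_5)/82 = 0
  Node 2: (V_2 - V_1)/8200 + (V_2 - V_3)/110 + (V_2 - V_6)/20 = 0
  Node 3: (V_3 - V_2)/110 + (V_3 - V_7)/5.1 = 0
  Node 4: (V_4 - V_5)/47000 + (V_4 - 9)/910 + (V_4 - V_8)/4.7 = 0
  Node 5: (V_5 - V_4)/47000 + (V_5 - V_6)/2.4 + (V_5 - V_1)/82 + (V_5 - V_9)/3300 = 0
  Node 6: (V_6 - V_5)/2.4 + (V_6 - V_7)/3 + (V_6 - V_2)/20 + (V_6 - V_10)/24000 = 0
  Node 7: (V_7 - V_6)/3 + (V_7 - V_3)/5.1 + (V_7 - 0)/10 = 0
  Node 8: (V_8 - V_9)/4.3 + (V_8 - V_4)/4.7 = 0
  Node 9: (V_9 - V_8)/4.3 + (V_9 - V_10)/9100 + (V_9 - V_5)/3300 = 0
  Node 10: (V_10 - V_9)/9100 + (V_10 - 0)/160 + (V_10 - V_6)/24000 = 0
Collecting terms (coefficients in siemens):
  0.04565·V_1 - 0.000122·V_2 - 0.0122·V_5 = 0.3
  0.05921·V_2 - 0.000122·V_1 - 0.009091·V_3 - 0.05·V_6 = 0
  0.2052·V_3 - 0.009091·V_2 - 0.1961·V_7 = 0
  0.2139·V_4 - 0.00002128·V_5 - 0.2128·V_8 = 0.00989
  0.4292·V_5 - 0.0122·V_1 - 0.00002128·V_4 - 0.4167·V_6 - 0.000303·V_9 = 0
  0.8·V_6 - 0.05·V_2 - 0.4167·V_5 - 0.3333·V_7 - 0.00004167·V_10 = 0
  0.6294·V_7 - 0.1961·V_3 - 0.3333·V_6 = 0
  0.4453·V_8 - 0.2128·V_4 - 0.2326·V_9 = 0
  0.233·V_9 - 0.000303·V_5 - 0.2326·V_8 - 0.0001099·V_10 = 0
  0.006402·V_10 - 0.00004167·V_6 - 0.0001099·V_9 = 0
Solving these 10 simultaneous equations (Gaussian elimination) gives:
  V_1 = 6.872 V, V_2 = 0.9211 V, V_3 = 0.7358 V, V_4 = 6.701 V
  V_5 = 1.113 V, V_6 = 0.9403 V, V_7 = 0.7272 V, V_8 = 6.69 V
  V_9 = 6.679 V, V_10 = 0.1208 V
I_R5 = (V_5 - V_6)/R5 = (1.113 - 0.9403)/2.4 = 0.07203 A
|I_R5| = 0.07203 A

Final answer: |I_R5| = 0.07203 A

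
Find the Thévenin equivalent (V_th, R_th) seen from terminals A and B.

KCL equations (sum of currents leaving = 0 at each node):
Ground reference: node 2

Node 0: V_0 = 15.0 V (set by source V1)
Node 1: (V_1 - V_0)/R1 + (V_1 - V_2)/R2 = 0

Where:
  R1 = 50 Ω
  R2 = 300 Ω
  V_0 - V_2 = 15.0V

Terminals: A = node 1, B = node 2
Step 1 — V_th is the open-circuit voltage V_A - V_B (nothing connected across the terminals).
Nodal analysis, taking node 2 as the 0 V reference.
Source V1 fixes V_0 = 15 V.
KCL at each unknown node (sum of currents leaving = 0; resistances in Ω):
  Node 1: (V_1 - 15)/50 + (V_1 - 0)/300 = 0
Collecting terms: 0.02333 × V_1 = 0.3  =>  V_1 = 12.86 V
V_th = V_1 - V_2 = 12.86 - 0 = 12.86 V
Step 2 — R_th: zero the source — replace V1 by a short circuit (node 2 merges into node 0) — and find the resistance seen between A (node 1) and B (node 0).
Reduce the network between node 1 (A) and node 0 (B) by series/parallel combination:
  Rp1 = R1 ‖ R2 (parallel, both between nodes 0 and 1) = 1/(1/50 + 1/300) = 42.86 Ω
R_th = 42.86 Ω

Final answer: V_th = 12.86 V, R_th = 42.86 Ω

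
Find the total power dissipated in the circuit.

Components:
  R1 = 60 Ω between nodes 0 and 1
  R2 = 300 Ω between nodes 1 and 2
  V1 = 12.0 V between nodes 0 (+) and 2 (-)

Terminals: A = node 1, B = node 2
Nodal analysis, taking node 2 as the 0 V reference.
Source V1 fixes V_0 = 12 V.
KCL at each unknown node (sum of currents leaving = 0; resistances in Ω):
  Node 1: (V_1 - 12)/60 + (V_1 - 0)/300 = 0
Collecting terms: 0.02 × V_1 = 0.2  =>  V_1 = 10 V
Power in each resistor, P = (ΔV)²/R:
  P_R1 = (12 - 10)²/60 = 0.06667 W
  P_R2 = (10 - 0)²/300 = 0.3333 W
P_total = P_R1 + P_R2 = 0.4 W

Final answer: 0.4 W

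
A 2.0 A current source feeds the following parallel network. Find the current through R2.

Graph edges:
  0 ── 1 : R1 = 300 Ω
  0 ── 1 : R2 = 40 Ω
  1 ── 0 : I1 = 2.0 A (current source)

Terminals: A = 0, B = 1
All resistors sit directly between nodes 0 and 1, so they are in parallel and share one voltage V; the full source current 2 A splits among them.
1/R_par = 1/300 + 1/40 = 0.02833 S  =>  R_par = 35.29 Ω
V = I × R_par = 2 × 35.29 = 70.59 V
I_R2 = V/R2 = 70.59/40 = 1.765 A

Final answer: 1.765 A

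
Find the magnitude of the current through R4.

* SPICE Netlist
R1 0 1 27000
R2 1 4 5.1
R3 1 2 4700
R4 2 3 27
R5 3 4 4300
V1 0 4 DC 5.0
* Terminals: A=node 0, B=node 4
Nodal analysis, taking node 4 as the 0 V reference.
Source V1 fixes V_0 = 5 V.
KCL at each unknown node (sum of currents leaving = 0; resistances in Ω):
  Node 1: (V_1 - 5)/27000 + (V_1 - 0)/5.1 + (V_1 - V_2)/4700 = 0
  Node 2: (V_2 - V_1)/4700 + (V_2 - V_3)/27 = 0
  Node 3: (V_3 - V_2)/27 + (V_3 - 0)/4300 = 0
Collecting terms (coefficients in siemens):
  0.1963·V_1 - 0.0002128·V_2 = 0.0001852
  0.03725·V_2 - 0.0002128·V_1 - 0.03704·V_3 = 0
  0.03727·V_3 - 0.03704·V_2 = 0
Solving these 3 simultaneous equations (Gaussian elimination) gives:
  V_1 = 0.0009437 V, V_2 = 0.0004524 V, V_3 = 0.0004495 V
I_R4 = (V_2 - V_3)/R4 = (0.0004524 - 0.0004495)/27 = 0.0000001045 A
|I_R4| = 0.0000001045 A

Final answer: |I_R4| = 1.045e-07 A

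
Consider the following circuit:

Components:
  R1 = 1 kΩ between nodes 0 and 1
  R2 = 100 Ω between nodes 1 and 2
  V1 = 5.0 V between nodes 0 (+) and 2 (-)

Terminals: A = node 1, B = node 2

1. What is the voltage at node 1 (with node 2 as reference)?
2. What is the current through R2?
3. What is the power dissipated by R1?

Nodal analysis, taking node 2 as the 0 V reference.
Source V1 fixes V_0 = 5 V.
KCL at each unknown node (sum of currents leaving = 0; resistances in Ω):
  Node 1: (V_1 - 5)/1000 + (V_1 - 0)/100 = 0
Collecting terms: 0.011 × V_1 = 0.005  =>  V_1 = 0.4545 V
Part 1:
  Read off the nodal solution: V_1 = 0.4545 V
Part 2:
  I_R2 = (V_1 - V_2)/R2 = (0.4545 - 0)/100 = 0.004545 A
  Magnitude: I_R2 = 0.004545 A
Part 3:
  I_R1 = (V_0 - V_1)/R1 = (5 - 0.4545)/1000 = 0.004545 A
  P_R1 = I_R1² × R1 = (0.004545)² × 1000 = 0.02066 W

Final answers:
1. V_1 = 0.4545 V
2. I_R2 = 0.004545 A
3. P_R1 = 0.02066 W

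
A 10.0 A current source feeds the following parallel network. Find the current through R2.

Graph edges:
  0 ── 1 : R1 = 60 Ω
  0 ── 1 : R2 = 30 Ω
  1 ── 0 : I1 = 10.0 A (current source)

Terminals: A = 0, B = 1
All resistors sit directly between nodes 0 and 1, so they are in parallel and share one voltage V; the full source current 10 A splits among them.
1/R_par = 1/60 + 1/30 = 0.05 S  =>  R_par = 20 Ω
V = I × R_par = 10 × 20 = 200 V
I_R2 = V/R2 = 200/30 = 6.667 A

Final answer: 6.667 A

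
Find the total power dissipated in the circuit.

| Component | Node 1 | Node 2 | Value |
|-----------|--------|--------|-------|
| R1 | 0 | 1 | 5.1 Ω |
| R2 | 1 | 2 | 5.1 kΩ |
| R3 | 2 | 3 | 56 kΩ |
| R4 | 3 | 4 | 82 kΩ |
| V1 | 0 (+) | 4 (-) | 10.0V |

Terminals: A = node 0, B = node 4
Nodal analysis, taking node 4 as the 0 V reference.
Source V1 fixes V_0 = 10 V.
KCL at each unknown node (sum of currents leaving = 0; resistances in Ω):
  Node 1: (V_1 - 10)/5.1 + (V_1 - V_2)/5100 = 0
  Node 2: (V_2 - V_1)/5100 + (V_2 - V_3)/56000 = 0
  Node 3: (V_3 - V_2)/56000 + (V_3 - 0)/82000 = 0
Collecting terms (coefficients in siemens):
  0.1963·V_1 - 0.0001961·V_2 = 1.961
  0.0002139·V_2 - 0.0001961·V_1 - 0.00001786·V_3 = 0
  0.00003005·V_3 - 0.00001786·V_2 = 0
Solving these 3 simultaneous equations (Gaussian elimination) gives:
  V_1 = 10 V, V_2 = 9.643 V, V_3 = 5.73 V
Power in each resistor, P = (ΔV)²/R:
  P_R1 = (10 - 10)²/5.1 = 0.0000000249 W
  P_R2 = (10 - 9.643)²/5100 = 0.0000249 W
  P_R3 = (9.643 - 5.73)²/56000 = 0.0002734 W
  P_R4 = (5.73 - 0)²/82000 = 0.0004004 W
P_total = P_R1 + P_R2 + P_R3 + P_R4 = 0.0006988 W

Final answer: 0.0006988 W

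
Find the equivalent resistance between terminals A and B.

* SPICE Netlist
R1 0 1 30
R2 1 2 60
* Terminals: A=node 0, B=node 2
Reduce the network between node 0 (A) and node 2 (B) by series/parallel combination:
  Rs1 = R1 + R2 (series, joined only at node 1) = 30 + 60 = 90 Ω
R_eq = 90 Ω

Final answer: 90 Ω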